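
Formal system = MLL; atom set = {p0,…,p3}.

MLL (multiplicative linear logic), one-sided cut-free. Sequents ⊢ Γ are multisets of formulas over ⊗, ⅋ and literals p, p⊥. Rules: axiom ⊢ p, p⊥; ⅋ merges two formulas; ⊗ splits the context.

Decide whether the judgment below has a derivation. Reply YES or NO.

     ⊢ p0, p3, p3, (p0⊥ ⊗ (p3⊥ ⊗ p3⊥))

Proof tree:
[⊗]  ⊢ p0, p3, p3, (p0⊥ ⊗ (p3⊥ ⊗ p3⊥))
  [Ax]  ⊢ p0, p0⊥
  [⊗]  ⊢ p3, p3, (p3⊥ ⊗ p3⊥)
    [Ax]  ⊢ p3, p3⊥
    [Ax]  ⊢ p3, p3⊥

Result: YES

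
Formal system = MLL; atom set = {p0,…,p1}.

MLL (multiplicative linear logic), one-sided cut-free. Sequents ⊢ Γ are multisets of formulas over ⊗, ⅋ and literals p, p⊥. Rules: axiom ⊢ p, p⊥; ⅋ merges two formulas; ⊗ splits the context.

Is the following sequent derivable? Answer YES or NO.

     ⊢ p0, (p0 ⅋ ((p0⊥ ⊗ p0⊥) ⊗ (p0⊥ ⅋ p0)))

Derivation trace:
[⅋]  ⊢ p0, (p0 ⅋ ((p0⊥ ⊗ p0⊥) ⊗ (p0⊥ ⅋ p0)))
  [⊗]  ⊢ p0, p0, ((p0⊥ ⊗ p0⊥) ⊗ (p0⊥ ⅋ p0))
    [⊗]  ⊢ p0, p0, (p0⊥ ⊗ p0⊥)
      [Ax]  ⊢ p0, p0⊥
      [Ax]  ⊢ p0, p0⊥
    [⅋]  ⊢ (p0⊥ ⅋ p0)
      [Ax]  ⊢ p0, p0⊥

Result: YES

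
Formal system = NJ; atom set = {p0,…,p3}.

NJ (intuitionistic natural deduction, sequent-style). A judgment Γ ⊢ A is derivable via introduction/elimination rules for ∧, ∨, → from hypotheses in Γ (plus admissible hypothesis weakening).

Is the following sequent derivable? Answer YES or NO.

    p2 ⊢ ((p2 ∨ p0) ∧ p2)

Derivation trace:
[∧I] p2 ⊢ ((p2 ∨ p0) ∧ p2)
  [∨I₁] p2 ⊢ (p2 ∨ p0)
    [Ax] p2 ⊢ p2
  [Ax] p2 ⊢ p2

Result: YES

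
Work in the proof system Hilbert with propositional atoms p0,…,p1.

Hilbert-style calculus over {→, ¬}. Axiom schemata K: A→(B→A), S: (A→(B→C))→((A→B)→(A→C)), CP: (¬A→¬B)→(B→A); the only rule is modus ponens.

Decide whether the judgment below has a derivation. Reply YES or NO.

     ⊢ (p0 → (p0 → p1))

Truth-table refutation:
  v=00: Γ:[] Δ:[(p0 → (p0 → p1))=T] refutes=False
  v=01: Γ:[] Δ:[(p0 → (p0 → p1))=T] refutes=False
  v=10: Γ:[] Δ:[(p0 → (p0 → p1))=F] refutes=True  ← countermodel

Result: NO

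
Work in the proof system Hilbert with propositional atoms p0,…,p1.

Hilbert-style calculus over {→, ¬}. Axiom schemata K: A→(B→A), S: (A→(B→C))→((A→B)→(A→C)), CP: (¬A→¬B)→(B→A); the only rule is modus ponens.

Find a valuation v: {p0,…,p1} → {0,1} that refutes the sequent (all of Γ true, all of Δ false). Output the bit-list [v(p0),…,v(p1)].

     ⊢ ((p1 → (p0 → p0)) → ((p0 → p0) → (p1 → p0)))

Search for a countermodel by truth-table:
  v=00: Γ:[] Δ:[((p1 → (p0 → p0)) → ((p0 → p0) → (p1 → p0)))=T] refutes=False
  v=01: Γ:[] Δ:[((p1 → (p0 → p0)) → ((p0 → p0) → (p1 → p0)))=F] refutes=True  ← countermodel

Result: [0, 1]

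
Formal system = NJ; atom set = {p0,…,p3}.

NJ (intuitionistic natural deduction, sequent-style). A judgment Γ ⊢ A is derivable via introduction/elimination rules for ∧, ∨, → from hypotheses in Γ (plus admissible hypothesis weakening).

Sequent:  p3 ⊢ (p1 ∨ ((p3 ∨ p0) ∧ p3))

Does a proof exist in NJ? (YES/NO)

Derivation (root first):
[∨I₂] p3 ⊢ (p1 ∨ ((p3 ∨ p0) ∧ p3))
  [∧I] p3 ⊢ ((p3 ∨ p0) ∧ p3)
    [∨I₁] p3 ⊢ (p3 ∨ p0)
      [Ax] p3 ⊢ p3
    [Ax] p3 ⊢ p3

Result: YES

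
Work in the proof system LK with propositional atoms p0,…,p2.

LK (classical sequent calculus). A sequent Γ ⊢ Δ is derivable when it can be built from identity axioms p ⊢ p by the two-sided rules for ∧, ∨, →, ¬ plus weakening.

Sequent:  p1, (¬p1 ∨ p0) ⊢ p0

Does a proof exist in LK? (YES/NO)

Derivation trace:
[∨L] p1, (¬p1 ∨ p0) ⊢ p0
  [WR] p1, ¬p1 ⊢ p0
    [¬L] p1, ¬p1 ⊢ 
      [Ax] p1 ⊢ p1
  [Ax] p0 ⊢ p0

Result: YES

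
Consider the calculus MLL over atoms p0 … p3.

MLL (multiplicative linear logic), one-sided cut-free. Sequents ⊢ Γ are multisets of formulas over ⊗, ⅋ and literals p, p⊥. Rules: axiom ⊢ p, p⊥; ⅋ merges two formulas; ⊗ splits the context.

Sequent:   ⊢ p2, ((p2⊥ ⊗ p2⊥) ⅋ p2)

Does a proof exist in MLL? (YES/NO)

Derivation trace:
[⅋]  ⊢ p2, ((p2⊥ ⊗ p2⊥) ⅋ p2)
  [⊗]  ⊢ p2, p2, (p2⊥ ⊗ p2⊥)
    [Ax]  ⊢ p2, p2⊥
    [Ax]  ⊢ p2, p2⊥

Result: YES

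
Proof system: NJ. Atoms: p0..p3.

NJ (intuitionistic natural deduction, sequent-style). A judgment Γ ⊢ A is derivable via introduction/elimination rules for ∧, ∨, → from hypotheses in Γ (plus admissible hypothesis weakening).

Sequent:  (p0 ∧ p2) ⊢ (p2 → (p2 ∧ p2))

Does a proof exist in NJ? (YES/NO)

Derivation trace:
[Wk] (p0 ∧ p2) ⊢ (p2 → (p2 ∧ p2))
  [→I]  ⊢ (p2 → (p2 ∧ p2))
    [∧I] p2 ⊢ (p2 ∧ p2)
      [Ax] p2 ⊢ p2
      [Ax] p2 ⊢ p2

Result: YES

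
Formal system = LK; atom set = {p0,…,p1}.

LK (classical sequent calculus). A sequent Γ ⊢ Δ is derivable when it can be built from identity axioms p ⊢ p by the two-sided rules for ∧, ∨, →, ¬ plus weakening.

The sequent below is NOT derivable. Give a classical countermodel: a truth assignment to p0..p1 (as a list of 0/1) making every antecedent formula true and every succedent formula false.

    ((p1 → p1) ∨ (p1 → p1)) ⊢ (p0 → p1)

Enumerate valuations to refute Γ ⊢ Δ:
  v=00: Γ:[((p1 → p1) ∨ (p1 → p1))=T] Δ:[(p0 → p1)=T] refutes=False
  v=01: Γ:[((p1 → p1) ∨ (p1 → p1))=T] Δ:[(p0 → p1)=T] refutes=False
  v=10: Γ:[((p1 → p1) ∨ (p1 → p1))=T] Δ:[(p0 → p1)=F] refutes=True  ← countermodel

Result: [1, 0]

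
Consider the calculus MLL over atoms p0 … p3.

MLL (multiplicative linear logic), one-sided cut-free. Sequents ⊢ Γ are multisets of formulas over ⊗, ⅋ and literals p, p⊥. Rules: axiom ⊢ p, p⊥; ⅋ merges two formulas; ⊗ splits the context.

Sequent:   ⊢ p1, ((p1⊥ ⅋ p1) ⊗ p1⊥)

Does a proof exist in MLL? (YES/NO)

Derivation trace:
[⊗]  ⊢ p1, ((p1⊥ ⅋ p1) ⊗ p1⊥)
  [⅋]  ⊢ (p1⊥ ⅋ p1)
    [Ax]  ⊢ p1, p1⊥
  [Ax]  ⊢ p1, p1⊥

Result: YES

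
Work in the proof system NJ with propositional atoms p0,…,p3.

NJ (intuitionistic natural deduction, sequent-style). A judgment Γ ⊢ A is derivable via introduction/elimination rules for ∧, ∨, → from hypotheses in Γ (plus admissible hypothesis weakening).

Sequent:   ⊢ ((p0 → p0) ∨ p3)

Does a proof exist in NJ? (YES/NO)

Derivation (root first):
[∨I₁]  ⊢ ((p0 → p0) ∨ p3)
  [→I]  ⊢ (p0 → p0)
    [Ax] p0 ⊢ p0

Result: YES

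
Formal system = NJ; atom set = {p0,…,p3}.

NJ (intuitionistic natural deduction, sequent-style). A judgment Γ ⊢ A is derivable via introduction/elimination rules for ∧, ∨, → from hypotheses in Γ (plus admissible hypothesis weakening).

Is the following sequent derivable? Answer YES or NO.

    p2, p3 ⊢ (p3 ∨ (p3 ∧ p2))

Derivation trace:
[∨I₂] p2, p3 ⊢ (p3 ∨ (p3 ∧ p2))
  [∧I] p2, p3 ⊢ (p3 ∧ p2)
    [Ax] p3 ⊢ p3
    [Ax] p2 ⊢ p2

Result: YES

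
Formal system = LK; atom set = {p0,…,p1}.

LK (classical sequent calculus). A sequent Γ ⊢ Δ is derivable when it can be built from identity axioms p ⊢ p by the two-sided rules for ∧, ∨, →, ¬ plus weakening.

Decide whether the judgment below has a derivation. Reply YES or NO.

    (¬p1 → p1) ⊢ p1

Derivation (root first):
[→L] (¬p1 → p1) ⊢ p1
  [¬R]  ⊢ p1, ¬p1
    [Ax] p1 ⊢ p1
  [Ax] p1 ⊢ p1

Result: YES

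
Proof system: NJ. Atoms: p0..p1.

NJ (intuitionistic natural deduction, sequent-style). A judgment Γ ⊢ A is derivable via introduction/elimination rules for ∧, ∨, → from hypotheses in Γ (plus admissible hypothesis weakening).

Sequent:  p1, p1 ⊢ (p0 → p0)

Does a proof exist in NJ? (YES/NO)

Derivation trace:
[Wk] p1, p1 ⊢ (p0 → p0)
  [Wk] p1 ⊢ (p0 → p0)
    [→I]  ⊢ (p0 → p0)
      [Ax] p0 ⊢ p0

Result: YES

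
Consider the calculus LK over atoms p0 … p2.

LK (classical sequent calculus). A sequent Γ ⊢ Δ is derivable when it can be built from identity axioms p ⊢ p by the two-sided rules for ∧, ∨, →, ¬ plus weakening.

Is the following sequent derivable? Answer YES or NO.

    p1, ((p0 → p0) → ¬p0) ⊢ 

Truth-table refutation:
  v=000: Γ:[p1=F, ((p0 → p0) → ¬p0)=T] Δ:[] refutes=False
  v=001: Γ:[p1=F, ((p0 → p0) → ¬p0)=T] Δ:[] refutes=False
  v=010: Γ:[p1=T, ((p0 → p0) → ¬p0)=T] Δ:[] refutes=True  ← countermodel

Result: NO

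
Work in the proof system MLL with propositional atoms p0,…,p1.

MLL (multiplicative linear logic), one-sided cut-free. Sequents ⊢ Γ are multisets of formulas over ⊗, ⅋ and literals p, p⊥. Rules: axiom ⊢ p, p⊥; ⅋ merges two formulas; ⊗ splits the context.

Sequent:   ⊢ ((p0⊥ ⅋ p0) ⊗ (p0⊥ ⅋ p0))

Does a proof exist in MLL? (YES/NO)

Proof tree:
[⊗]  ⊢ ((p0⊥ ⅋ p0) ⊗ (p0⊥ ⅋ p0))
  [⅋]  ⊢ (p0⊥ ⅋ p0)
    [Ax]  ⊢ p0, p0⊥
  [⅋]  ⊢ (p0⊥ ⅋ p0)
    [Ax]  ⊢ p0, p0⊥

Result: YES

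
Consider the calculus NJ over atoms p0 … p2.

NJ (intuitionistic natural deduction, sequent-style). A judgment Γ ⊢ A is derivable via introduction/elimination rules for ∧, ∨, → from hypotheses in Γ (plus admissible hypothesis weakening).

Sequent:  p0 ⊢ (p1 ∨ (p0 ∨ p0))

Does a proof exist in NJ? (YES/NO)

Proof tree:
[∨I₂] p0 ⊢ (p1 ∨ (p0 ∨ p0))
  [∨I₁] p0 ⊢ (p0 ∨ p0)
    [Ax] p0 ⊢ p0

Result: YES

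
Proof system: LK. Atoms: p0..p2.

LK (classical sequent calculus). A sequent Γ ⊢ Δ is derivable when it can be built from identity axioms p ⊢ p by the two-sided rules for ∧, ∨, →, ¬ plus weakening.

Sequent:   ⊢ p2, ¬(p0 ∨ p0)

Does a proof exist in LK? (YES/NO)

Search for a countermodel by truth-table:
  v=000: Γ:[] Δ:[p2=F, ¬(p0 ∨ p0)=T] refutes=False
  v=001: Γ:[] Δ:[p2=T, ¬(p0 ∨ p0)=T] refutes=False
  v=010: Γ:[] Δ:[p2=F, ¬(p0 ∨ p0)=T] refutes=False
  v=011: Γ:[] Δ:[p2=T, ¬(p0 ∨ p0)=T] refutes=False
  v=100: Γ:[] Δ:[p2=F, ¬(p0 ∨ p0)=F] refutes=True  ← countermodel

Result: NO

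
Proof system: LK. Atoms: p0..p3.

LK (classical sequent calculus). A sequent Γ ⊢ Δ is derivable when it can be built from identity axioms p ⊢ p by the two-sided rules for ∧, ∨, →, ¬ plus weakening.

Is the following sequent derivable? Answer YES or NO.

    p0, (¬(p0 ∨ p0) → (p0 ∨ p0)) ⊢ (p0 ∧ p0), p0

Derivation (root first):
[→L] p0, (¬(p0 ∨ p0) → (p0 ∨ p0)) ⊢ (p0 ∧ p0), p0
  [¬R] p0 ⊢ (p0 ∧ p0), ¬(p0 ∨ p0)
    [∧R] (p0 ∨ p0), p0 ⊢ (p0 ∧ p0)
      [∨L] (p0 ∨ p0) ⊢ p0
        [Ax] p0 ⊢ p0
        [Ax] p0 ⊢ p0
      [Ax] p0 ⊢ p0
  [∨L] (p0 ∨ p0) ⊢ p0
    [Ax] p0 ⊢ p0
    [Ax] p0 ⊢ p0

Result: YES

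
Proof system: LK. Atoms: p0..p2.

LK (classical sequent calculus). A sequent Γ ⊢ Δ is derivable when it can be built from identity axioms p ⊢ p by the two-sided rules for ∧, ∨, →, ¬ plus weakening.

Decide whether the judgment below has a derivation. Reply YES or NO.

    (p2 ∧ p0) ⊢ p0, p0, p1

Proof tree:
[WR] (p2 ∧ p0) ⊢ p0, p0, p1
  [WR] (p2 ∧ p0) ⊢ p0, p0
    [∧L] (p2 ∧ p0) ⊢ p0
      [WL] p0, p2 ⊢ p0
        [Ax] p0 ⊢ p0

Result: YES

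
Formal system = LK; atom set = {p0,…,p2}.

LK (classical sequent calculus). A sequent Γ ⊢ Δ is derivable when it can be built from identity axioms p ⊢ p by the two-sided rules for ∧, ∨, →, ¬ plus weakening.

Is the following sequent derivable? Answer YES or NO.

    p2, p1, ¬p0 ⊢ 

Enumerate valuations to refute Γ ⊢ Δ:
  v=000: Γ:[p2=F, p1=F, ¬p0=T] Δ:[] refutes=False
  v=001: Γ:[p2=T, p1=F, ¬p0=T] Δ:[] refutes=False
  v=010: Γ:[p2=F, p1=T, ¬p0=T] Δ:[] refutes=False
  v=011: Γ:[p2=T, p1=T, ¬p0=T] Δ:[] refutes=True  ← countermodel

Result: NO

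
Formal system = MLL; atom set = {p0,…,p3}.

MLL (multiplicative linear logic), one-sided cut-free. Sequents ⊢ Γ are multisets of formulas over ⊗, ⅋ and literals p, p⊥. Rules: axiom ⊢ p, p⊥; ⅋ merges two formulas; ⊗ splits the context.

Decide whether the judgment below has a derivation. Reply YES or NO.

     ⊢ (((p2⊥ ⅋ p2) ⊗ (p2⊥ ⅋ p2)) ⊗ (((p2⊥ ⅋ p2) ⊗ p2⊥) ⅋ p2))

Derivation (root first):
[⊗]  ⊢ (((p2⊥ ⅋ p2) ⊗ (p2⊥ ⅋ p2)) ⊗ (((p2⊥ ⅋ p2) ⊗ p2⊥) ⅋ p2))
  [⊗]  ⊢ ((p2⊥ ⅋ p2) ⊗ (p2⊥ ⅋ p2))
    [⅋]  ⊢ (p2⊥ ⅋ p2)
      [Ax]  ⊢ p2, p2⊥
    [⅋]  ⊢ (p2⊥ ⅋ p2)
      [Ax]  ⊢ p2, p2⊥
  [⅋]  ⊢ (((p2⊥ ⅋ p2) ⊗ p2⊥) ⅋ p2)
    [⊗]  ⊢ p2, ((p2⊥ ⅋ p2) ⊗ p2⊥)
      [⅋]  ⊢ (p2⊥ ⅋ p2)
        [Ax]  ⊢ p2, p2⊥
      [Ax]  ⊢ p2, p2⊥

Result: YES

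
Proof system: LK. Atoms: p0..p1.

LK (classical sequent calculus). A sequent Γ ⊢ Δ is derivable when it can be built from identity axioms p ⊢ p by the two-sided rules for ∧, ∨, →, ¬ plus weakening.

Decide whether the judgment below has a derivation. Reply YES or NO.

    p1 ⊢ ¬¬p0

Search for a countermodel by truth-table:
  v=00: Γ:[p1=F] Δ:[¬¬p0=F] refutes=False
  v=01: Γ:[p1=T] Δ:[¬¬p0=F] refutes=True  ← countermodel

Result: NO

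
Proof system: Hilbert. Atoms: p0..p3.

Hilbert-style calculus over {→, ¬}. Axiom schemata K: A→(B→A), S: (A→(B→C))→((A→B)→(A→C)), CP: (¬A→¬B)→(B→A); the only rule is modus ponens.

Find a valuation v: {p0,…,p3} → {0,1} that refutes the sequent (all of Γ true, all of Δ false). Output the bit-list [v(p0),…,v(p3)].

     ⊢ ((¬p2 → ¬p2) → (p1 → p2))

Truth-table refutation:
  v=0000: Γ:[] Δ:[((¬p2 → ¬p2) → (p1 → p2))=T] refutes=False
  v=0001: Γ:[] Δ:[((¬p2 → ¬p2) → (p1 → p2))=T] refutes=False
  v=0010: Γ:[] Δ:[((¬p2 → ¬p2) → (p1 → p2))=T] refutes=False
  v=0011: Γ:[] Δ:[((¬p2 → ¬p2) → (p1 → p2))=T] refutes=False
  v=0100: Γ:[] Δ:[((¬p2 → ¬p2) → (p1 → p2))=F] refutes=True  ← countermodel

Result: [0, 1, 0, 0]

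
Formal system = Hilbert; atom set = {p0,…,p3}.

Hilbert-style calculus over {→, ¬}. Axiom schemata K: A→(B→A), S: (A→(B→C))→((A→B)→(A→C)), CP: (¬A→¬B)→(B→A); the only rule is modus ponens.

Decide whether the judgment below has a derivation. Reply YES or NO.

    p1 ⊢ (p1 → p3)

Search for a countermodel by truth-table:
  v=0000: Γ:[p1=F] Δ:[(p1 → p3)=T] refutes=False
  v=0001: Γ:[p1=F] Δ:[(p1 → p3)=T] refutes=False
  v=0010: Γ:[p1=F] Δ:[(p1 → p3)=T] refutes=False
  v=0011: Γ:[p1=F] Δ:[(p1 → p3)=T] refutes=False
  v=0100: Γ:[p1=T] Δ:[(p1 → p3)=F] refutes=True  ← countermodel

Result: NO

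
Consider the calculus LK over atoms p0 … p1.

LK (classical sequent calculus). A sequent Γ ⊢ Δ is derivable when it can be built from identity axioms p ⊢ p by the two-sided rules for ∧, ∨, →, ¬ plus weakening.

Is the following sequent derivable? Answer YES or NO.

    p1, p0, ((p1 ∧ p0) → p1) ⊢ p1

Derivation (root first):
[→L] p1, p0, ((p1 ∧ p0) → p1) ⊢ p1
  [∧R] p1, p0 ⊢ (p1 ∧ p0)
    [Ax] p1 ⊢ p1
    [Ax] p0 ⊢ p0
  [Ax] p1 ⊢ p1

Result: YES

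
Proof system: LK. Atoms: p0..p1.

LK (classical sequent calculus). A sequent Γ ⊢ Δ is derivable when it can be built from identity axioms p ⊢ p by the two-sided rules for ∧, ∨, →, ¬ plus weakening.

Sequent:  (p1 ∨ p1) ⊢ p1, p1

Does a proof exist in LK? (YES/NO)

Proof tree:
[WR] (p1 ∨ p1) ⊢ p1, p1
  [∨L] (p1 ∨ p1) ⊢ p1
    [Ax] p1 ⊢ p1
    [Ax] p1 ⊢ p1

Result: YES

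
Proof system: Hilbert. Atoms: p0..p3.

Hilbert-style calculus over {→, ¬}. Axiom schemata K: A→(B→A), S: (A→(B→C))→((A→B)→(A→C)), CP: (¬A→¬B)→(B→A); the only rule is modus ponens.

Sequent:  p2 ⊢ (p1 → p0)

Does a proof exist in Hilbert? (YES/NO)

Truth-table refutation:
  v=0000: Γ:[p2=F] Δ:[(p1 → p0)=T] refutes=False
  v=0001: Γ:[p2=F] Δ:[(p1 → p0)=T] refutes=False
  v=0010: Γ:[p2=T] Δ:[(p1 → p0)=T] refutes=False
  v=0011: Γ:[p2=T] Δ:[(p1 → p0)=T] refutes=False
  v=0100: Γ:[p2=F] Δ:[(p1 → p0)=F] refutes=False
  v=0101: Γ:[p2=F] Δ:[(p1 → p0)=F] refutes=False
  v=0110: Γ:[p2=T] Δ:[(p1 → p0)=F] refutes=True  ← countermodel

Result: NO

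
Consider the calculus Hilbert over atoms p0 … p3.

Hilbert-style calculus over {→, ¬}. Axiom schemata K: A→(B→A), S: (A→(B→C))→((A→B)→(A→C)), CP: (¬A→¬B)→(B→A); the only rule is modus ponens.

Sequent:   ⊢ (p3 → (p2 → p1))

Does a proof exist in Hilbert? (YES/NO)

Search for a countermodel by truth-table:
  v=0000: Γ:[] Δ:[(p3 → (p2 → p1))=T] refutes=False
  v=0001: Γ:[] Δ:[(p3 → (p2 → p1))=T] refutes=False
  v=0010: Γ:[] Δ:[(p3 → (p2 → p1))=T] refutes=False
  v=0011: Γ:[] Δ:[(p3 → (p2 → p1))=F] refutes=True  ← countermodel

Result: NO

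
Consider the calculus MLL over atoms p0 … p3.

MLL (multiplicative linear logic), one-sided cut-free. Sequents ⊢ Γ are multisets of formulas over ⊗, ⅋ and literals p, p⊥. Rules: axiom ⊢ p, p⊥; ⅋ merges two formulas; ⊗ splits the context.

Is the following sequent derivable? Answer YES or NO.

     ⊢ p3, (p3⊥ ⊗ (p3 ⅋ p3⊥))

Proof tree:
[⊗]  ⊢ p3, (p3⊥ ⊗ (p3 ⅋ p3⊥))
  [Ax]  ⊢ p3, p3⊥
  [⅋]  ⊢ (p3 ⅋ p3⊥)
    [Ax]  ⊢ p3, p3⊥

Result: YES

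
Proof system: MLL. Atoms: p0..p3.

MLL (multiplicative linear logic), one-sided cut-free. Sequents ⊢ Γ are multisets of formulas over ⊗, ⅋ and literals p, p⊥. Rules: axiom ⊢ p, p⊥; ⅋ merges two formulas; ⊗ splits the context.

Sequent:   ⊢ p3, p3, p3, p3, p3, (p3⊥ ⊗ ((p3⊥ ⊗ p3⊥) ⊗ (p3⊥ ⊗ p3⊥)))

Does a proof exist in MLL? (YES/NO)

Derivation (root first):
[⊗]  ⊢ p3, p3, p3, p3, p3, (p3⊥ ⊗ ((p3⊥ ⊗ p3⊥) ⊗ (p3⊥ ⊗ p3⊥)))
  [Ax]  ⊢ p3, p3⊥
  [⊗]  ⊢ p3, p3, p3, p3, ((p3⊥ ⊗ p3⊥) ⊗ (p3⊥ ⊗ p3⊥))
    [⊗]  ⊢ p3, p3, (p3⊥ ⊗ p3⊥)
      [Ax]  ⊢ p3, p3⊥
      [Ax]  ⊢ p3, p3⊥
    [⊗]  ⊢ p3, p3, (p3⊥ ⊗ p3⊥)
      [Ax]  ⊢ p3, p3⊥
      [Ax]  ⊢ p3, p3⊥

Result: YES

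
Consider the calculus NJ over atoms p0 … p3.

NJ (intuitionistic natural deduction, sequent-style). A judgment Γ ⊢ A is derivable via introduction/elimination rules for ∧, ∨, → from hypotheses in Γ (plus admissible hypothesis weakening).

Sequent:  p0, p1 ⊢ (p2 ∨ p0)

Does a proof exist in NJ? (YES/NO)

Proof tree:
[Wk] p0, p1 ⊢ (p2 ∨ p0)
  [∨I₂] p0 ⊢ (p2 ∨ p0)
    [Ax] p0 ⊢ p0

Result: YES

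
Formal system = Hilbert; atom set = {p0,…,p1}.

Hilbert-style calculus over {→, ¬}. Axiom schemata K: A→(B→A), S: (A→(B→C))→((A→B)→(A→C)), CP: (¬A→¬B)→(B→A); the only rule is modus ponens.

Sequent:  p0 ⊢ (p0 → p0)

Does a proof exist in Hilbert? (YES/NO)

Derivation (root first):
[MP] p0 ⊢ (p0 → p0)
  [K]  ⊢ (p0 → (p0 → p0))
  [MP] p0 ⊢ p0
    [MP] p0 ⊢ (p0 → p0)
      [K]  ⊢ (p0 → (p0 → p0))
      [Hyp] p0 ⊢ p0
    [Hyp] p0 ⊢ p0

Result: YES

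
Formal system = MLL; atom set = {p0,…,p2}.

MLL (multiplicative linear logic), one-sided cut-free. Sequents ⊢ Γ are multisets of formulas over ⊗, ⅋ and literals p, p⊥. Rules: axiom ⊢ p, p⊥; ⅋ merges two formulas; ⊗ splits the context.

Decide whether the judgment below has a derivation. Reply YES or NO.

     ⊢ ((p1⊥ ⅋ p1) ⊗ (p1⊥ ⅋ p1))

Derivation (root first):
[⊗]  ⊢ ((p1⊥ ⅋ p1) ⊗ (p1⊥ ⅋ p1))
  [⅋]  ⊢ (p1⊥ ⅋ p1)
    [Ax]  ⊢ p1, p1⊥
  [⅋]  ⊢ (p1⊥ ⅋ p1)
    [Ax]  ⊢ p1, p1⊥

Result: YES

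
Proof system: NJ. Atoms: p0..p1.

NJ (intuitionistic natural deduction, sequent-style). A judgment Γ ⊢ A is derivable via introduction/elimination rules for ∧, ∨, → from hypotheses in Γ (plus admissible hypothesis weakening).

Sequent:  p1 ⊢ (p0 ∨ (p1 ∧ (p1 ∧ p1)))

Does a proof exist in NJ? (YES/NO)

Proof tree:
[∨I₂] p1 ⊢ (p0 ∨ (p1 ∧ (p1 ∧ p1)))
  [∧I] p1 ⊢ (p1 ∧ (p1 ∧ p1))
    [Ax] p1 ⊢ p1
    [∧I] p1 ⊢ (p1 ∧ p1)
      [Ax] p1 ⊢ p1
      [Ax] p1 ⊢ p1

Result: YES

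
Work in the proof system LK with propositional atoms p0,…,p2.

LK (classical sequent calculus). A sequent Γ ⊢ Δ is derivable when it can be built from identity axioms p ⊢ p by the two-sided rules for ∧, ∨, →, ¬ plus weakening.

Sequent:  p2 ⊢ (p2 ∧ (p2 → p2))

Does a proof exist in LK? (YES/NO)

Derivation (root first):
[∧R] p2 ⊢ (p2 ∧ (p2 → p2))
  [Ax] p2 ⊢ p2
  [→R]  ⊢ (p2 → p2)
    [Ax] p2 ⊢ p2

Result: YES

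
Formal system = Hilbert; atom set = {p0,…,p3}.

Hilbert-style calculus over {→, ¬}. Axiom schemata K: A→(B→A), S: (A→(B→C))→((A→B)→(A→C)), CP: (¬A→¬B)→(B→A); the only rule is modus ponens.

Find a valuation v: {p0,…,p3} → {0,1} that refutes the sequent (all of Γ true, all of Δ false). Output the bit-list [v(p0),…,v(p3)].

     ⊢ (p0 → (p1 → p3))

Enumerate valuations to refute Γ ⊢ Δ:
  v=0000: Γ:[] Δ:[(p0 → (p1 → p3))=T] refutes=False
  v=0001: Γ:[] Δ:[(p0 → (p1 → p3))=T] refutes=False
  v=0010: Γ:[] Δ:[(p0 → (p1 → p3))=T] refutes=False
  v=0011: Γ:[] Δ:[(p0 → (p1 → p3))=T] refutes=False
  v=0100: Γ:[] Δ:[(p0 → (p1 → p3))=T] refutes=False
  v=0101: Γ:[] Δ:[(p0 → (p1 → p3))=T] refutes=False
  v=0110: Γ:[] Δ:[(p0 → (p1 → p3))=T] refutes=False
  v=0111: Γ:[] Δ:[(p0 → (p1 → p3))=T] refutes=False
  v=1000: Γ:[] Δ:[(p0 → (p1 → p3))=T] refutes=False
  v=1001: Γ:[] Δ:[(p0 → (p1 → p3))=T] refutes=False
  v=1010: Γ:[] Δ:[(p0 → (p1 → p3))=T] refutes=False
  v=1011: Γ:[] Δ:[(p0 → (p1 → p3))=T] refutes=False
  v=1100: Γ:[] Δ:[(p0 → (p1 → p3))=F] refutes=True  ← countermodel

Result: [1, 1, 0, 0]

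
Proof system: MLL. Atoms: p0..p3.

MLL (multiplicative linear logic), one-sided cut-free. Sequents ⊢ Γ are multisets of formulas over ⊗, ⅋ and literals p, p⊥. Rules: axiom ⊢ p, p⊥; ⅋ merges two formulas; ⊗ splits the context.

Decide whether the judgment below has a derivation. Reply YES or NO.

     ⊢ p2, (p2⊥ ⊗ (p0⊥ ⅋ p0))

Proof tree:
[⊗]  ⊢ p2, (p2⊥ ⊗ (p0⊥ ⅋ p0))
  [Ax]  ⊢ p2, p2⊥
  [⅋]  ⊢ (p0⊥ ⅋ p0)
    [Ax]  ⊢ p0, p0⊥

Result: YES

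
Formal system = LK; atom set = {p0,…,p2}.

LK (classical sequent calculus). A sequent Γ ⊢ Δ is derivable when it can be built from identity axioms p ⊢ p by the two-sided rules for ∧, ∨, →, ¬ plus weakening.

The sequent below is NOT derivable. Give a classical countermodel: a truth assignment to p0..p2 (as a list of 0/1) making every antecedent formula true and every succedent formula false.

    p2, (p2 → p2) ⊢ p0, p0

Enumerate valuations to refute Γ ⊢ Δ:
  v=000: Γ:[p2=F, (p2 → p2)=T] Δ:[p0=F, p0=F] refutes=False
  v=001: Γ:[p2=T, (p2 → p2)=T] Δ:[p0=F, p0=F] refutes=True  ← countermodel

Result: [0, 0, 1]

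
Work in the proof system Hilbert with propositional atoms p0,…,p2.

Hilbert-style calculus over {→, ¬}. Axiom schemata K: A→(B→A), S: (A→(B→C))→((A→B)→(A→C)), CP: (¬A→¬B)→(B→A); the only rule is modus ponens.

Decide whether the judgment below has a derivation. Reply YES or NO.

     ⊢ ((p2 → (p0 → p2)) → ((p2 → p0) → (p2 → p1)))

Search for a countermodel by truth-table:
  v=000: Γ:[] Δ:[((p2 → (p0 → p2)) → ((p2 → p0) → (p2 → p1)))=T] refutes=False
  v=001: Γ:[] Δ:[((p2 → (p0 → p2)) → ((p2 → p0) → (p2 → p1)))=T] refutes=False
  v=010: Γ:[] Δ:[((p2 → (p0 → p2)) → ((p2 → p0) → (p2 → p1)))=T] refutes=False
  v=011: Γ:[] Δ:[((p2 → (p0 → p2)) → ((p2 → p0) → (p2 → p1)))=T] refutes=False
  v=100: Γ:[] Δ:[((p2 → (p0 → p2)) → ((p2 → p0) → (p2 → p1)))=T] refutes=False
  v=101: Γ:[] Δ:[((p2 → (p0 → p2)) → ((p2 → p0) → (p2 → p1)))=F] refutes=True  ← countermodel

Result: NO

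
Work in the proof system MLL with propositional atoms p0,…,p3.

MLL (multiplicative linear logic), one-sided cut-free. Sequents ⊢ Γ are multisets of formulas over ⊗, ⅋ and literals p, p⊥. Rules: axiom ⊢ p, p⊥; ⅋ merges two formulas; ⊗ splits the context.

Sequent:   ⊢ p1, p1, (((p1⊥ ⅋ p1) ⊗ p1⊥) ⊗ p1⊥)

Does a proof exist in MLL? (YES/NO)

Derivation trace:
[⊗]  ⊢ p1, p1, (((p1⊥ ⅋ p1) ⊗ p1⊥) ⊗ p1⊥)
  [⊗]  ⊢ p1, ((p1⊥ ⅋ p1) ⊗ p1⊥)
    [⅋]  ⊢ (p1⊥ ⅋ p1)
      [Ax]  ⊢ p1, p1⊥
    [Ax]  ⊢ p1, p1⊥
  [Ax]  ⊢ p1, p1⊥

Result: YES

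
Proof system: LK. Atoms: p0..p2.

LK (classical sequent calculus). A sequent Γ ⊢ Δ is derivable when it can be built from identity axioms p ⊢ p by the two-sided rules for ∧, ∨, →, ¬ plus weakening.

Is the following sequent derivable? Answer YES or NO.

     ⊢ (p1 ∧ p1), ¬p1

Derivation trace:
[¬R]  ⊢ (p1 ∧ p1), ¬p1
  [∧R] p1 ⊢ (p1 ∧ p1)
    [Ax] p1 ⊢ p1
    [Ax] p1 ⊢ p1

Result: YES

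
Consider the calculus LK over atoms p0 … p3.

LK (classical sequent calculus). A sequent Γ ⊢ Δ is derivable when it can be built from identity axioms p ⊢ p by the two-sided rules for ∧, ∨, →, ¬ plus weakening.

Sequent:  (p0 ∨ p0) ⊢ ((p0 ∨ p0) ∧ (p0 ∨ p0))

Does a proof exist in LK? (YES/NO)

Proof tree:
[∧R] (p0 ∨ p0) ⊢ ((p0 ∨ p0) ∧ (p0 ∨ p0))
  [∨R] (p0 ∨ p0) ⊢ (p0 ∨ p0)
    [WR] (p0 ∨ p0) ⊢ p0, p0
      [∨L] (p0 ∨ p0) ⊢ p0
        [Ax] p0 ⊢ p0
        [Ax] p0 ⊢ p0
  [∨R] (p0 ∨ p0) ⊢ (p0 ∨ p0)
    [WR] (p0 ∨ p0) ⊢ p0, p0
      [∨L] (p0 ∨ p0) ⊢ p0
        [Ax] p0 ⊢ p0
        [Ax] p0 ⊢ p0

Result: YES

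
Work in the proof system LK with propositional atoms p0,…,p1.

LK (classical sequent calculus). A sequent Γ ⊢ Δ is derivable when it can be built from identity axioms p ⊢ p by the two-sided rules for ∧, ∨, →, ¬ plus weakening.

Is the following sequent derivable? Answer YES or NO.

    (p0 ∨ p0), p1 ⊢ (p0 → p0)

Derivation trace:
[→R] (p0 ∨ p0), p1 ⊢ (p0 → p0)
  [WL] (p0 ∨ p0), p1, p0 ⊢ p0
    [WL] (p0 ∨ p0), p1 ⊢ p0
      [∨L] (p0 ∨ p0) ⊢ p0
        [Ax] p0 ⊢ p0
        [Ax] p0 ⊢ p0

Result: YES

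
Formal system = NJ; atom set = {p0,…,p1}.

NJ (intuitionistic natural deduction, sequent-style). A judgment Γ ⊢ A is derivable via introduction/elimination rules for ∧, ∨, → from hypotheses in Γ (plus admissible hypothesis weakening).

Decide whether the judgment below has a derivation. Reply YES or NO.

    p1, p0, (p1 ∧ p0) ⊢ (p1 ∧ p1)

Proof tree:
[Wk] p1, p0, (p1 ∧ p0) ⊢ (p1 ∧ p1)
  [Wk] p1, p0 ⊢ (p1 ∧ p1)
    [∧I] p1 ⊢ (p1 ∧ p1)
      [Ax] p1 ⊢ p1
      [Ax] p1 ⊢ p1

Result: YES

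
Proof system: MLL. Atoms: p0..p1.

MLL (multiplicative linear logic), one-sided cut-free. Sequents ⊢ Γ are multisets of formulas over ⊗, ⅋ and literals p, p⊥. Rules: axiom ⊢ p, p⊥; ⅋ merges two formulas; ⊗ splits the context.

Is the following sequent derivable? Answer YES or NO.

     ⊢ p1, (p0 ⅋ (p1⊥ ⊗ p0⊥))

Proof tree:
[⅋]  ⊢ p1, (p0 ⅋ (p1⊥ ⊗ p0⊥))
  [⊗]  ⊢ p1, p0, (p1⊥ ⊗ p0⊥)
    [Ax]  ⊢ p1, p1⊥
    [Ax]  ⊢ p0, p0⊥

Result: YES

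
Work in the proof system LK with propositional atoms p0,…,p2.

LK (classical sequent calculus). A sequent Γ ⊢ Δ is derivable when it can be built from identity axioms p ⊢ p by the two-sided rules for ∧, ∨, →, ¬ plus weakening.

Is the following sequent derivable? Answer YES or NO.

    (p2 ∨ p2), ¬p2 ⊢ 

Proof tree:
[¬L] (p2 ∨ p2), ¬p2 ⊢ 
  [∨L] (p2 ∨ p2) ⊢ p2
    [Ax] p2 ⊢ p2
    [Ax] p2 ⊢ p2

Result: YES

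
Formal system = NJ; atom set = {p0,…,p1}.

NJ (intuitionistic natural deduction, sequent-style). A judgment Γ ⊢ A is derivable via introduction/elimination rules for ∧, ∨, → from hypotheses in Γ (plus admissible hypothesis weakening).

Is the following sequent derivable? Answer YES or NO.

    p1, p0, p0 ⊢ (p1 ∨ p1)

Derivation (root first):
[∨I₁] p1, p0, p0 ⊢ (p1 ∨ p1)
  [Wk] p1, p0, p0 ⊢ p1
    [Wk] p1, p0 ⊢ p1
      [Ax] p1 ⊢ p1

Result: YES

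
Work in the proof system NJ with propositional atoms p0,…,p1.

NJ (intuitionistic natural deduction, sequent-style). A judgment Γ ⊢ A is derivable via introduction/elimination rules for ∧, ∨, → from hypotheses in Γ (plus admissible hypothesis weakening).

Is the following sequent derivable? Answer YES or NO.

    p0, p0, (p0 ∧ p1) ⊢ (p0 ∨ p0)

Proof tree:
[Wk] p0, p0, (p0 ∧ p1) ⊢ (p0 ∨ p0)
  [Wk] p0, p0 ⊢ (p0 ∨ p0)
    [∨I₁] p0 ⊢ (p0 ∨ p0)
      [Ax] p0 ⊢ p0

Result: YES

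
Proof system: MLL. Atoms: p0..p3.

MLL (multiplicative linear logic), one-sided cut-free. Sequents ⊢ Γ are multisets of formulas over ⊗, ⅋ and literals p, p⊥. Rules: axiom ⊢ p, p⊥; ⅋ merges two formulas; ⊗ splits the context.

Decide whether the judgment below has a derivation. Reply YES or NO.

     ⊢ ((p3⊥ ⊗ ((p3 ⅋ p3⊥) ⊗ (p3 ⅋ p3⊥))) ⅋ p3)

Derivation trace:
[⅋]  ⊢ ((p3⊥ ⊗ ((p3 ⅋ p3⊥) ⊗ (p3 ⅋ p3⊥))) ⅋ p3)
  [⊗]  ⊢ p3, (p3⊥ ⊗ ((p3 ⅋ p3⊥) ⊗ (p3 ⅋ p3⊥)))
    [Ax]  ⊢ p3, p3⊥
    [⊗]  ⊢ ((p3 ⅋ p3⊥) ⊗ (p3 ⅋ p3⊥))
      [⅋]  ⊢ (p3 ⅋ p3⊥)
        [Ax]  ⊢ p3, p3⊥
      [⅋]  ⊢ (p3 ⅋ p3⊥)
        [Ax]  ⊢ p3, p3⊥

Result: YES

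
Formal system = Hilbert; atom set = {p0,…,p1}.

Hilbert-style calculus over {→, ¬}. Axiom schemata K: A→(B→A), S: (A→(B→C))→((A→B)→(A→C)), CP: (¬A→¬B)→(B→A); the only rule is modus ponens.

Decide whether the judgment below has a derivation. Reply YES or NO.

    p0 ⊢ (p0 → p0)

Derivation (root first):
[MP] p0 ⊢ (p0 → p0)
  [MP]  ⊢ ((p0 → p0) → (p0 → p0))
    [S]  ⊢ ((p0 → (p0 → p0)) → ((p0 → p0) → (p0 → p0)))
    [K]  ⊢ (p0 → (p0 → p0))
  [MP] p0 ⊢ (p0 → p0)
    [K]  ⊢ (p0 → (p0 → p0))
    [Hyp] p0 ⊢ p0

Result: YES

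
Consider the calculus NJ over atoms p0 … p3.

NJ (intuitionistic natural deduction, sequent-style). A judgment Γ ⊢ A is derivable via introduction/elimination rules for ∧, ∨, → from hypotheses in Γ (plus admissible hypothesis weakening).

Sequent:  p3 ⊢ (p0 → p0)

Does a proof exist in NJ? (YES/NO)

Proof tree:
[→I] p3 ⊢ (p0 → p0)
  [Wk] p0, p3 ⊢ p0
    [Ax] p0 ⊢ p0

Result: YES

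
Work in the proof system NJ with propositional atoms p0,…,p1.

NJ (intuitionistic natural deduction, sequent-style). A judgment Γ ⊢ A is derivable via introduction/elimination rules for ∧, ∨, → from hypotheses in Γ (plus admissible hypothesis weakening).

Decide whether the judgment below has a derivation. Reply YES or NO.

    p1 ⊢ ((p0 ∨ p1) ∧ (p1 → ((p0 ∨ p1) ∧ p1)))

Proof tree:
[∧I] p1 ⊢ ((p0 ∨ p1) ∧ (p1 → ((p0 ∨ p1) ∧ p1)))
  [∨I₂] p1 ⊢ (p0 ∨ p1)
    [Ax] p1 ⊢ p1
  [→I]  ⊢ (p1 → ((p0 ∨ p1) ∧ p1))
    [∧I] p1 ⊢ ((p0 ∨ p1) ∧ p1)
      [∨I₂] p1 ⊢ (p0 ∨ p1)
        [Ax] p1 ⊢ p1
      [Ax] p1 ⊢ p1

Result: YES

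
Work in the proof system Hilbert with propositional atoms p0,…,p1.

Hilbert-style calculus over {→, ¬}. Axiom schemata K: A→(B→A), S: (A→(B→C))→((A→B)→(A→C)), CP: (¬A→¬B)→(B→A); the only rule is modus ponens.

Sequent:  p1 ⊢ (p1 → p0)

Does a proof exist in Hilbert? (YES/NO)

Enumerate valuations to refute Γ ⊢ Δ:
  v=00: Γ:[p1=F] Δ:[(p1 → p0)=T] refutes=False
  v=01: Γ:[p1=T] Δ:[(p1 → p0)=F] refutes=True  ← countermodel

Result: NO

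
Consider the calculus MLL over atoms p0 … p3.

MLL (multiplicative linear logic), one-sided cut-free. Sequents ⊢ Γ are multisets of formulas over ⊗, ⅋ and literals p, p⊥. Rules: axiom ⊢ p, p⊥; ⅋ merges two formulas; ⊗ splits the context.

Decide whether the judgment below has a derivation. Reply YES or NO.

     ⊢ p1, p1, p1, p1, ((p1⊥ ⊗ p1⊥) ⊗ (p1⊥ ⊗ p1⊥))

Derivation trace:
[⊗]  ⊢ p1, p1, p1, p1, ((p1⊥ ⊗ p1⊥) ⊗ (p1⊥ ⊗ p1⊥))
  [⊗]  ⊢ p1, p1, (p1⊥ ⊗ p1⊥)
    [Ax]  ⊢ p1, p1⊥
    [Ax]  ⊢ p1, p1⊥
  [⊗]  ⊢ p1, p1, (p1⊥ ⊗ p1⊥)
    [Ax]  ⊢ p1, p1⊥
    [Ax]  ⊢ p1, p1⊥

Result: YES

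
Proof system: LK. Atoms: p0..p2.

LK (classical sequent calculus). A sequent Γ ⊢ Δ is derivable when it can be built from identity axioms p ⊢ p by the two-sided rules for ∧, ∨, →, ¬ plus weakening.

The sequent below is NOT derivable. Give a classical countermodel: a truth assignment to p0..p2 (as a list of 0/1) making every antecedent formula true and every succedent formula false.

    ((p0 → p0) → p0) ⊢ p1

Truth-table refutation:
  v=000: Γ:[((p0 → p0) → p0)=F] Δ:[p1=F] refutes=False
  v=001: Γ:[((p0 → p0) → p0)=F] Δ:[p1=F] refutes=False
  v=010: Γ:[((p0 → p0) → p0)=F] Δ:[p1=T] refutes=False
  v=011: Γ:[((p0 → p0) → p0)=F] Δ:[p1=T] refutes=False
  v=100: Γ:[((p0 → p0) → p0)=T] Δ:[p1=F] refutes=True  ← countermodel

Result: [1, 0, 0]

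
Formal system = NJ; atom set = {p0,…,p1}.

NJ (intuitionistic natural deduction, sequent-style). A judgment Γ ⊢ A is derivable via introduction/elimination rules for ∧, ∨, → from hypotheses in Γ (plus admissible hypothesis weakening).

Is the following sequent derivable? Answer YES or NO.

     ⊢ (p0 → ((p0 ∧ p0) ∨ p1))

Derivation trace:
[→I]  ⊢ (p0 → ((p0 ∧ p0) ∨ p1))
  [∨I₁] p0 ⊢ ((p0 ∧ p0) ∨ p1)
    [∧I] p0 ⊢ (p0 ∧ p0)
      [Ax] p0 ⊢ p0
      [Ax] p0 ⊢ p0

Result: YES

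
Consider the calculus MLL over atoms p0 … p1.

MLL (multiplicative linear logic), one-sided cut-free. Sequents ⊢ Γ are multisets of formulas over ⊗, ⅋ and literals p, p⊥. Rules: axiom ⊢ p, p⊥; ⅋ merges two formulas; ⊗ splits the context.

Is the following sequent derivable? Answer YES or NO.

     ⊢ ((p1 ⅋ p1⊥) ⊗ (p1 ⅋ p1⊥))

Proof tree:
[⊗]  ⊢ ((p1 ⅋ p1⊥) ⊗ (p1 ⅋ p1⊥))
  [⅋]  ⊢ (p1 ⅋ p1⊥)
    [Ax]  ⊢ p1, p1⊥
  [⅋]  ⊢ (p1 ⅋ p1⊥)
    [Ax]  ⊢ p1, p1⊥

Result: YES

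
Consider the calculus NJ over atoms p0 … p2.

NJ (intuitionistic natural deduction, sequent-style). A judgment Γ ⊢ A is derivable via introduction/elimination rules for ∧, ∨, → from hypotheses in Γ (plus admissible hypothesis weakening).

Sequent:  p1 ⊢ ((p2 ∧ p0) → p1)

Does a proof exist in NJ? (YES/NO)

Derivation trace:
[→I] p1 ⊢ ((p2 ∧ p0) → p1)
  [Wk] p1, (p2 ∧ p0) ⊢ p1
    [Ax] p1 ⊢ p1

Result: YES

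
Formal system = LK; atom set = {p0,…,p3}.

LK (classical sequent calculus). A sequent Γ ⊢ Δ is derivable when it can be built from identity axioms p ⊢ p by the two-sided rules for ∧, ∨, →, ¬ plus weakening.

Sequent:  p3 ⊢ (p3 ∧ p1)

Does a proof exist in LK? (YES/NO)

Enumerate valuations to refute Γ ⊢ Δ:
  v=0000: Γ:[p3=F] Δ:[(p3 ∧ p1)=F] refutes=False
  v=0001: Γ:[p3=T] Δ:[(p3 ∧ p1)=F] refutes=True  ← countermodel

Result: NO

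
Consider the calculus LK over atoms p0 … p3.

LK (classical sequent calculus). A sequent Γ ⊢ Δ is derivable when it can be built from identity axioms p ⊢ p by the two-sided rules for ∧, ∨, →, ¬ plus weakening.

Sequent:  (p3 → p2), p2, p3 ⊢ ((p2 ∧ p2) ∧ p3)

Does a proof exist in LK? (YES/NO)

Proof tree:
[∧R] (p3 → p2), p2, p3 ⊢ ((p2 ∧ p2) ∧ p3)
  [∧R] (p3 → p2), p2, p3 ⊢ (p2 ∧ p2)
    [→L] p3, (p3 → p2) ⊢ p2
      [Ax] p3 ⊢ p3
      [Ax] p2 ⊢ p2
    [Ax] p2 ⊢ p2
  [Ax] p3 ⊢ p3

Result: YES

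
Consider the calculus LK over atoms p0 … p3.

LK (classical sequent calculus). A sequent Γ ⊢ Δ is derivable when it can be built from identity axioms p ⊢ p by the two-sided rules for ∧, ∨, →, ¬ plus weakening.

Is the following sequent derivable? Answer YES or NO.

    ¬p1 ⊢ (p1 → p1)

Derivation trace:
[¬L] ¬p1 ⊢ (p1 → p1)
  [→R]  ⊢ p1, (p1 → p1)
    [WR] p1 ⊢ p1, p1
      [Ax] p1 ⊢ p1

Result: YES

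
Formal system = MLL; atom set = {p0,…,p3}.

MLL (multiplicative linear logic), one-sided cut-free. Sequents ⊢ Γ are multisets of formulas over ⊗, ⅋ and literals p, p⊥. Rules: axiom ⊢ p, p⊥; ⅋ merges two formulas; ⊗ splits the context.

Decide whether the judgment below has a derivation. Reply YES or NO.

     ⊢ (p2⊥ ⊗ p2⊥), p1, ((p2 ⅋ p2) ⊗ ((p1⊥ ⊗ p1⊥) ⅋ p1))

Derivation (root first):
[⊗]  ⊢ (p2⊥ ⊗ p2⊥), p1, ((p2 ⅋ p2) ⊗ ((p1⊥ ⊗ p1⊥) ⅋ p1))
  [⅋]  ⊢ (p2⊥ ⊗ p2⊥), (p2 ⅋ p2)
    [⊗]  ⊢ p2, p2, (p2⊥ ⊗ p2⊥)
      [Ax]  ⊢ p2, p2⊥
      [Ax]  ⊢ p2, p2⊥
  [⅋]  ⊢ p1, ((p1⊥ ⊗ p1⊥) ⅋ p1)
    [⊗]  ⊢ p1, p1, (p1⊥ ⊗ p1⊥)
      [Ax]  ⊢ p1, p1⊥
      [Ax]  ⊢ p1, p1⊥

Result: YES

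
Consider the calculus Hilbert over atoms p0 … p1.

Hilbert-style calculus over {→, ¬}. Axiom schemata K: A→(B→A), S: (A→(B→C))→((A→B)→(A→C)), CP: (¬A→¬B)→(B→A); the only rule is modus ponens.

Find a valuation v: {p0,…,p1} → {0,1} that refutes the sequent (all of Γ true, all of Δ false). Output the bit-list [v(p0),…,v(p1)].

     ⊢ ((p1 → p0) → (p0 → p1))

Search for a countermodel by truth-table:
  v=00: Γ:[] Δ:[((p1 → p0) → (p0 → p1))=T] refutes=False
  v=01: Γ:[] Δ:[((p1 → p0) → (p0 → p1))=T] refutes=False
  v=10: Γ:[] Δ:[((p1 → p0) → (p0 → p1))=F] refutes=True  ← countermodel

Result: [1, 0]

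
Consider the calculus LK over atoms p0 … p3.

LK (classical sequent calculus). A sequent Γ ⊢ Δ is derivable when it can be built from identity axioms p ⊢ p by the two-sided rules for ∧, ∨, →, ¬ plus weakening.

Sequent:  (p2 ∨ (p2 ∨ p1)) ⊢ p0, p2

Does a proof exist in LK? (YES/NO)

Truth-table refutation:
  v=0000: Γ:[(p2 ∨ (p2 ∨ p1))=F] Δ:[p0=F, p2=F] refutes=False
  v=0001: Γ:[(p2 ∨ (p2 ∨ p1))=F] Δ:[p0=F, p2=F] refutes=False
  v=0010: Γ:[(p2 ∨ (p2 ∨ p1))=T] Δ:[p0=F, p2=T] refutes=False
  v=0011: Γ:[(p2 ∨ (p2 ∨ p1))=T] Δ:[p0=F, p2=T] refutes=False
  v=0100: Γ:[(p2 ∨ (p2 ∨ p1))=T] Δ:[p0=F, p2=F] refutes=True  ← countermodel

Result: NO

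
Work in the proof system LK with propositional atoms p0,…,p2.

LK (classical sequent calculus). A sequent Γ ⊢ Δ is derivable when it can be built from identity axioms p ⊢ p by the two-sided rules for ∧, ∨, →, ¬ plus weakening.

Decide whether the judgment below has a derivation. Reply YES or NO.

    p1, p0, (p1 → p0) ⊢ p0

Derivation trace:
[→L] p1, p0, (p1 → p0) ⊢ p0
  [WL] p1, p0 ⊢ p1
    [Ax] p1 ⊢ p1
  [Ax] p0 ⊢ p0

Result: YES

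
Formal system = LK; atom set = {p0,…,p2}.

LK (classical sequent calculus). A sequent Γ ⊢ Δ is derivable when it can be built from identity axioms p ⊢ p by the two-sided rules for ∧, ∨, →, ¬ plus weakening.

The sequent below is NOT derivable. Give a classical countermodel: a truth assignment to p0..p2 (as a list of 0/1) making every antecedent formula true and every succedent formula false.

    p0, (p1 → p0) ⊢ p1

Enumerate valuations to refute Γ ⊢ Δ:
  v=000: Γ:[p0=F, (p1 → p0)=T] Δ:[p1=F] refutes=False
  v=001: Γ:[p0=F, (p1 → p0)=T] Δ:[p1=F] refutes=False
  v=010: Γ:[p0=F, (p1 → p0)=F] Δ:[p1=T] refutes=False
  v=011: Γ:[p0=F, (p1 → p0)=F] Δ:[p1=T] refutes=False
  v=100: Γ:[p0=T, (p1 → p0)=T] Δ:[p1=F] refutes=True  ← countermodel

Result: [1, 0, 0]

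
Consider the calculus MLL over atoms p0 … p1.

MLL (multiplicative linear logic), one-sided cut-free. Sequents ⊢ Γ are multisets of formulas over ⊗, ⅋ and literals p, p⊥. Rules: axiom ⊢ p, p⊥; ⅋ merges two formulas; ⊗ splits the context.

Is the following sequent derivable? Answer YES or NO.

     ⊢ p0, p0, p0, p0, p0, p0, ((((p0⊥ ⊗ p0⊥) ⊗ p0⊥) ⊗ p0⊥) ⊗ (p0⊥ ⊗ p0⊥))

Proof tree:
[⊗]  ⊢ p0, p0, p0, p0, p0, p0, ((((p0⊥ ⊗ p0⊥) ⊗ p0⊥) ⊗ p0⊥) ⊗ (p0⊥ ⊗ p0⊥))
  [⊗]  ⊢ p0, p0, p0, p0, (((p0⊥ ⊗ p0⊥) ⊗ p0⊥) ⊗ p0⊥)
    [⊗]  ⊢ p0, p0, p0, ((p0⊥ ⊗ p0⊥) ⊗ p0⊥)
      [⊗]  ⊢ p0, p0, (p0⊥ ⊗ p0⊥)
        [Ax]  ⊢ p0, p0⊥
        [Ax]  ⊢ p0, p0⊥
      [Ax]  ⊢ p0, p0⊥
    [Ax]  ⊢ p0, p0⊥
  [⊗]  ⊢ p0, p0, (p0⊥ ⊗ p0⊥)
    [Ax]  ⊢ p0, p0⊥
    [Ax]  ⊢ p0, p0⊥

Result: YES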